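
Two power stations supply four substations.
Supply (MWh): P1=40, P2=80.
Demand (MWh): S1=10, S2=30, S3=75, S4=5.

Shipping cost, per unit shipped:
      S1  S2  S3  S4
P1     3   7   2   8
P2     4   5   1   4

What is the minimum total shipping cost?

305

A cheapest plan:
  P1->S1: 10 × 3 = 30
  P1->S3: 30 × 2 = 60
  P2->S2: 30 × 5 = 150
  P2->S3: 45 × 1 = 45
  P2->S4: 5 × 4 = 20
Total = 30 + 60 + 150 + 45 + 20 = 305.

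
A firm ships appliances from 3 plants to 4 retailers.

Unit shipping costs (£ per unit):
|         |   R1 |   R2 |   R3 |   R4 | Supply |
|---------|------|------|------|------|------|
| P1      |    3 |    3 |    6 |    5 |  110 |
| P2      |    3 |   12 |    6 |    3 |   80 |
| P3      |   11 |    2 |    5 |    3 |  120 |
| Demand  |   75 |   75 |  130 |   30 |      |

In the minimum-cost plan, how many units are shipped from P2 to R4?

The minimum-cost plan:
  P1 to R1: 25 × £3 = £75
  P1 to R2: 75 × £3 = £225
  P1 to R3: 10 × £6 = £60
  P2 to R1: 50 × £3 = £150
  P2 to R4: 30 × £3 = £90
  P3 to R3: 120 × £5 = £600
Total cost = £1200.
So P2→R4 carries 30 units.

30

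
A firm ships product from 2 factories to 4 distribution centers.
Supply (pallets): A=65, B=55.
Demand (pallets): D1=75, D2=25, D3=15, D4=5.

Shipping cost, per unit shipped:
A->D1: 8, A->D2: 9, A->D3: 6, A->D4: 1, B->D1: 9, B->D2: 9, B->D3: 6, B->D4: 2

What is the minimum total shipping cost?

935

An optimal shipping plan:
  A->D1: 60 pallets
  A->D4: 5 pallets
  B->D1: 15 pallets
  B->D2: 25 pallets
  B->D3: 15 pallets
Total cost = 935.
(Supply check: A ships 65; B ships 55.)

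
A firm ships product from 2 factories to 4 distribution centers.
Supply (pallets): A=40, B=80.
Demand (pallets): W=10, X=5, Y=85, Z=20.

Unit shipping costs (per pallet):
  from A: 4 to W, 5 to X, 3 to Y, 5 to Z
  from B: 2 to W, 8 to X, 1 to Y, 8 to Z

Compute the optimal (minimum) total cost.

260

An optimal shipping plan:
  A→W: 10 × 4 = 40
  A→X: 5 × 5 = 25
  A→Y: 5 × 3 = 15
  A→Z: 20 × 5 = 100
  B→Y: 80 × 1 = 80
Total = 40 + 25 + 15 + 100 + 80 = 260.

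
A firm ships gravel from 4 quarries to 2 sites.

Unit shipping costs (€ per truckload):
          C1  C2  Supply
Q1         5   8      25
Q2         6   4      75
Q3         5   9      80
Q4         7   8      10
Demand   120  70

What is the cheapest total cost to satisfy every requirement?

One minimum-cost allocation:
  Q1 to C1: 25 truckloads
  Q2 to C1: 5 truckloads
  Q2 to C2: 70 truckloads
  Q3 to C1: 80 truckloads
  Q4 to C1: 10 truckloads
Total cost = €905.

905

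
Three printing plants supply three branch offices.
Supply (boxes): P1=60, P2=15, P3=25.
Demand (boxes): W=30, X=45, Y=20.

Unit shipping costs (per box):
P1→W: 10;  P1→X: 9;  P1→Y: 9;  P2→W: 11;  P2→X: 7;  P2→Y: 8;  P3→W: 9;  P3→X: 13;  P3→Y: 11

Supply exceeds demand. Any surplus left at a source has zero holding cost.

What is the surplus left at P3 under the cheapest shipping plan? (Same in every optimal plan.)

0

An optimal plan:
  P1 to W: 5 boxes
  P1 to X: 30 boxes
  P1 to Y: 20 boxes
  P2 to X: 15 boxes
  P3 to W: 25 boxes
Total cost = 830.
P3 ships 25 of its 25, leaving 0.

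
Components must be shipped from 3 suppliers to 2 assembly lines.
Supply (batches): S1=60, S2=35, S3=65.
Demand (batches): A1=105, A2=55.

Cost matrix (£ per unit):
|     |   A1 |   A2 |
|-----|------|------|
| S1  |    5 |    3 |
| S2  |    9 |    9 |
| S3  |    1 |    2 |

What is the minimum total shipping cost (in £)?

An optimal shipping plan:
  S1–A1: 5 × £5 = £25
  S1–A2: 55 × £3 = £165
  S2–A1: 35 × £9 = £315
  S3–A1: 65 × £1 = £65
Total = 25 + 165 + 315 + 65 = £570.
(Supply check: S1 ships 60; S2 ships 35; S3 ships 65.)

570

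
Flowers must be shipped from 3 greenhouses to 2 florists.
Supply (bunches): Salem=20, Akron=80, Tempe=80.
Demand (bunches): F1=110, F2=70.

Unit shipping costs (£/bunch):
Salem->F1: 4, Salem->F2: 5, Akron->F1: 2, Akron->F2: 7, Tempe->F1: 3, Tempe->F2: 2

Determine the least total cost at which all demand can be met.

410

One minimum-cost allocation:
  Salem–F1: 20 × £4 = £80
  Akron–F1: 80 × £2 = £160
  Tempe–F1: 10 × £3 = £30
  Tempe–F2: 70 × £2 = £140
Total = 80 + 160 + 30 + 140 = £410.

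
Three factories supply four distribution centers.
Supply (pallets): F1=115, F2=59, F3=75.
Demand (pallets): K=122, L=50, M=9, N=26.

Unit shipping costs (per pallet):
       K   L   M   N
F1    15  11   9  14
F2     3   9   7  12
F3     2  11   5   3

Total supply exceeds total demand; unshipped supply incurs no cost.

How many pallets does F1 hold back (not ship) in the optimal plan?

42

Minimum-cost shipments:
  F1–L: 50 × 11 = 550
  F1–M: 9 × 9 = 81
  F1–N: 14 × 14 = 196
  F2–K: 59 × 3 = 177
  F3–K: 63 × 2 = 126
  F3–N: 12 × 3 = 36
Total cost = 1166.
F1 ships 73 of its 115, leaving 42.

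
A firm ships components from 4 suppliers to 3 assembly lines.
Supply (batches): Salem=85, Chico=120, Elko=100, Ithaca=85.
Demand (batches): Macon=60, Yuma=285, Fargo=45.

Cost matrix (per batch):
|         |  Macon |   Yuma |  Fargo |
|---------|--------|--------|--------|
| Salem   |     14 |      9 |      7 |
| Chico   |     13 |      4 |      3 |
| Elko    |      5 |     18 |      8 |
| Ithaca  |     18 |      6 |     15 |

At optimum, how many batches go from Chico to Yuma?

120

The minimum-cost plan:
  Salem->Yuma: 80 × 9 = 720
  Salem->Fargo: 5 × 7 = 35
  Chico->Yuma: 120 × 4 = 480
  Elko->Macon: 60 × 5 = 300
  Elko->Fargo: 40 × 8 = 320
  Ithaca->Yuma: 85 × 6 = 510
Total cost = 2365.
So Chico→Yuma carries 120 batches.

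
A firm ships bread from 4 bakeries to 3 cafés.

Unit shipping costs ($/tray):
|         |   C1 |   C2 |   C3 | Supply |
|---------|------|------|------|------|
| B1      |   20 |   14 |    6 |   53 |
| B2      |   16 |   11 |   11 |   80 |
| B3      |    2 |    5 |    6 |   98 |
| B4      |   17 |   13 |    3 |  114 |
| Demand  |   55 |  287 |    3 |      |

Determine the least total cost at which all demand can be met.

A cheapest plan:
  B1->C2: 53 trays
  B2->C2: 80 trays
  B3->C1: 55 trays
  B3->C2: 43 trays
  B4->C2: 111 trays
  B4->C3: 3 trays
Total cost = $3399.
(Supply check: B1 ships 53; B2 ships 80; B3 ships 98; B4 ships 114.)

3399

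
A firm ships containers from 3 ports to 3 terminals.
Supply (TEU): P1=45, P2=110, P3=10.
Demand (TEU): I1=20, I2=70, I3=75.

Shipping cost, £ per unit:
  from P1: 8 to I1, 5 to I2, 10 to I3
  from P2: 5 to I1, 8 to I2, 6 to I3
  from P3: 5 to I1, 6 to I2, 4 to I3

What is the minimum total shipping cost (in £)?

An optimal shipping plan:
  P1→I2: 45 × £5 = £225
  P2→I1: 20 × £5 = £100
  P2→I2: 15 × £8 = £120
  P2→I3: 75 × £6 = £450
  P3→I2: 10 × £6 = £60
Total = 225 + 100 + 120 + 450 + 60 = £955.

955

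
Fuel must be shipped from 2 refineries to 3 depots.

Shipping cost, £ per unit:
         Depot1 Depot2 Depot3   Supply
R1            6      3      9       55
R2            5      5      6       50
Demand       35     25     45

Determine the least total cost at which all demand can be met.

A cheapest plan:
  R1–Depot1: 30 × £6 = £180
  R1–Depot2: 25 × £3 = £75
  R2–Depot1: 5 × £5 = £25
  R2–Depot3: 45 × £6 = £270
Total = 180 + 75 + 25 + 270 = £550.

550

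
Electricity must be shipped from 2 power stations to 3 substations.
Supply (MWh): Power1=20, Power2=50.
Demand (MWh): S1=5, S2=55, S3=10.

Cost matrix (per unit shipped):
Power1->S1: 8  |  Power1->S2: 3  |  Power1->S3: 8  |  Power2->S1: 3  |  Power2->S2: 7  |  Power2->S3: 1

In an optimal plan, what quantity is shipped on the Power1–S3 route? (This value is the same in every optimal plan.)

Optimal shipments:
  Power1–S2: 20 × 3 = 60
  Power2–S1: 5 × 3 = 15
  Power2–S2: 35 × 7 = 245
  Power2–S3: 10 × 1 = 10
Total cost = 330.
The route Power1→S3 is not used.

0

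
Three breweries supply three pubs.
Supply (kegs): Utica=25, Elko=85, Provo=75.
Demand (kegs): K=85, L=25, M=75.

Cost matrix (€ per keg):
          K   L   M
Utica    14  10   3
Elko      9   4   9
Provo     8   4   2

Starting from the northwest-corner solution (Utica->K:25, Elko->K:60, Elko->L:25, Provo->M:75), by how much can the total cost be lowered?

Current plan cost = 25·14 + 60·9 + 25·4 + 75·2 = €1140.
Optimal plan:
  Utica->M: 25 × €3 = €75
  Elko->K: 60 × €9 = €540
  Elko->L: 25 × €4 = €100
  Provo->K: 25 × €8 = €200
  Provo->M: 50 × €2 = €100
Optimal cost = €1015.
Saving = 1140 − 1015 = €125.

125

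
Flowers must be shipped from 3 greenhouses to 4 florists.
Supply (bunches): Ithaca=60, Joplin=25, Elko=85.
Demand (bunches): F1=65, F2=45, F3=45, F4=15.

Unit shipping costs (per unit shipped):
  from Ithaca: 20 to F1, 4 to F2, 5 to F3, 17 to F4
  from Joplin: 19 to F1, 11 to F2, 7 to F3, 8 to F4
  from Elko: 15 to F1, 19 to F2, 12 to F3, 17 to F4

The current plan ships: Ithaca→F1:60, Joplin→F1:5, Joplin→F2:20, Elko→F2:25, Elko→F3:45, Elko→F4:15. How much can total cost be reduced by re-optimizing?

Current plan cost = 60·20 + 5·19 + 20·11 + 25·19 + 45·12 + 15·17 = 2785.
Optimal plan:
  Ithaca->F2: 45 × 4 = 180
  Ithaca->F3: 15 × 5 = 75
  Joplin->F3: 10 × 7 = 70
  Joplin->F4: 15 × 8 = 120
  Elko->F1: 65 × 15 = 975
  Elko->F3: 20 × 12 = 240
Optimal cost = 1660.
Saving = 2785 − 1660 = 1125.

1125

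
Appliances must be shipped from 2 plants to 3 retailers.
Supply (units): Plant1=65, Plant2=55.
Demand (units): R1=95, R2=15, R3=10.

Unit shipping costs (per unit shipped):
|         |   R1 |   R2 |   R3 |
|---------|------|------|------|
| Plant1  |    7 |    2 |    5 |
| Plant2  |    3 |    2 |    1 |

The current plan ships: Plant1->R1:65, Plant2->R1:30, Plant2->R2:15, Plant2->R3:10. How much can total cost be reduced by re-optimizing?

60

Current plan cost = 65·7 + 30·3 + 15·2 + 10·1 = 585.
Optimal plan:
  Plant1 to R1: 40 × 7 = 280
  Plant1 to R2: 15 × 2 = 30
  Plant1 to R3: 10 × 5 = 50
  Plant2 to R1: 55 × 3 = 165
Optimal cost = 525.
Saving = 585 − 525 = 60.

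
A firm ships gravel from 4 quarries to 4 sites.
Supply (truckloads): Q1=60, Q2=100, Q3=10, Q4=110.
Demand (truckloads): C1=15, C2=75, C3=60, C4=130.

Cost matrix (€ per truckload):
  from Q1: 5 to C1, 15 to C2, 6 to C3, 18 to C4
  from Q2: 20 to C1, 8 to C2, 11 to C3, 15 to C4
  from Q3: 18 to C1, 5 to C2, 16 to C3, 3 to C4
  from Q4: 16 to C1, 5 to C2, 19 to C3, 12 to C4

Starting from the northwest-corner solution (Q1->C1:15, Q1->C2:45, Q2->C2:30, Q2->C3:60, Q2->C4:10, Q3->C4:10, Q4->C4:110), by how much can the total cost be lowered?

Current plan cost = 15·5 + 45·15 + 30·8 + 60·11 + 10·15 + 10·3 + 110·12 = €3150.
Optimal plan:
  Q1->C1: 15 × €5 = €75
  Q1->C3: 45 × €6 = €270
  Q2->C3: 15 × €11 = €165
  Q2->C4: 85 × €15 = €1275
  Q3->C4: 10 × €3 = €30
  Q4->C2: 75 × €5 = €375
  Q4->C4: 35 × €12 = €420
Optimal cost = €2610.
Saving = 3150 − 2610 = €540.

540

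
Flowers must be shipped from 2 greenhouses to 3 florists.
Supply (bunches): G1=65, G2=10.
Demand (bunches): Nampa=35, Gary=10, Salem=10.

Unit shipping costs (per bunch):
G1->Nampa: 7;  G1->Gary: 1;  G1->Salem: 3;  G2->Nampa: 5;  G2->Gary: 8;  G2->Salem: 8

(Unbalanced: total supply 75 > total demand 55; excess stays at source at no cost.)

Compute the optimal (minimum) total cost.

265

An optimal shipping plan:
  G1→Nampa: 25 × 7 = 175
  G1→Gary: 10 × 1 = 10
  G1→Salem: 10 × 3 = 30
  G2→Nampa: 10 × 5 = 50
Total = 175 + 10 + 30 + 50 = 265.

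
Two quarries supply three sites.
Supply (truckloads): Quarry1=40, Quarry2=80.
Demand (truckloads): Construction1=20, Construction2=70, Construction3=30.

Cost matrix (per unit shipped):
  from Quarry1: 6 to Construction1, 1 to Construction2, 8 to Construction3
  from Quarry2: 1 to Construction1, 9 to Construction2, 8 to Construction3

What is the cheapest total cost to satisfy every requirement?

570

An optimal shipping plan:
  Quarry1->Construction2: 40 truckloads
  Quarry2->Construction1: 20 truckloads
  Quarry2->Construction2: 30 truckloads
  Quarry2->Construction3: 30 truckloads
Total cost = 570.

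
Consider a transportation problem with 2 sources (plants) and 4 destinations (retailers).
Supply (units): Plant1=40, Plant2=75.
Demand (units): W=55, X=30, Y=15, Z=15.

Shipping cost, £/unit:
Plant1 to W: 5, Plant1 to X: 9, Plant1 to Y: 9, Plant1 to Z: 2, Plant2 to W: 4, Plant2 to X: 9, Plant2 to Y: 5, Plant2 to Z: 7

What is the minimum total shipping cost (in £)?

595

An optimal shipping plan:
  Plant1 to X: 25 × £9 = £225
  Plant1 to Z: 15 × £2 = £30
  Plant2 to W: 55 × £4 = £220
  Plant2 to X: 5 × £9 = £45
  Plant2 to Y: 15 × £5 = £75
Total = 225 + 30 + 220 + 45 + 75 = £595.
(Supply check: Plant1 ships 40; Plant2 ships 75.)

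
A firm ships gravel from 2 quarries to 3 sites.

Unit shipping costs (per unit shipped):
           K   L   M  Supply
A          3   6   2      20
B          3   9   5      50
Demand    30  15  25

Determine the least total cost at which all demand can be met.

290

Optimal allocation:
  A to L: 15 × 6 = 90
  A to M: 5 × 2 = 10
  B to K: 30 × 3 = 90
  B to M: 20 × 5 = 100
Total = 90 + 10 + 90 + 100 = 290.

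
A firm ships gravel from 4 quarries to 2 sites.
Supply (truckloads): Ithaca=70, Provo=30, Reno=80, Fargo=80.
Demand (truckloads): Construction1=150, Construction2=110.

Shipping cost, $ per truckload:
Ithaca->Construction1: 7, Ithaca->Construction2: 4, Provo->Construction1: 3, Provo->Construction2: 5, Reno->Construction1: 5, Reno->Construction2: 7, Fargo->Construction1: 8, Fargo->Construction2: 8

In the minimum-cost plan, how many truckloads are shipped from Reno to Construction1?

80

Optimal shipments:
  Ithaca->Construction2: 70 × $4 = $280
  Provo->Construction1: 30 × $3 = $90
  Reno->Construction1: 80 × $5 = $400
  Fargo->Construction1: 40 × $8 = $320
  Fargo->Construction2: 40 × $8 = $320
Total cost = $1410.
So Reno→Construction1 carries 80 truckloads.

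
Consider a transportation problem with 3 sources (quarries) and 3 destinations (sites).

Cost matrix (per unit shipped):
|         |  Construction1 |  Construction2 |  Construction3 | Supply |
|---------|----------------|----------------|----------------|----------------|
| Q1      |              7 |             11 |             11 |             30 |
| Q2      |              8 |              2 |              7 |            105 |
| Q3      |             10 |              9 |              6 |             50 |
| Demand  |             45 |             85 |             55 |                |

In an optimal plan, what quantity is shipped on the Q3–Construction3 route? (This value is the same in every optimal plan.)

The minimum-cost plan:
  Q1→Construction1: 30 truckloads
  Q2→Construction1: 15 truckloads
  Q2→Construction2: 85 truckloads
  Q2→Construction3: 5 truckloads
  Q3→Construction3: 50 truckloads
Total cost = 835.
So Q3→Construction3 carries 50 truckloads.

50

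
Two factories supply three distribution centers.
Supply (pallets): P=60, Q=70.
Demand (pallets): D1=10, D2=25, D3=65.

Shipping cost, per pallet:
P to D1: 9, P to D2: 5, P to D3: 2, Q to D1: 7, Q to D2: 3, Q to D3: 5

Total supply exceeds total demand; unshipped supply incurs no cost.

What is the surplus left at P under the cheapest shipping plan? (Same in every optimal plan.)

0

Minimum-cost shipments:
  P–D3: 60 × 2 = 120
  Q–D1: 10 × 7 = 70
  Q–D2: 25 × 3 = 75
  Q–D3: 5 × 5 = 25
Total cost = 290.
P ships 60 of its 60, leaving 0.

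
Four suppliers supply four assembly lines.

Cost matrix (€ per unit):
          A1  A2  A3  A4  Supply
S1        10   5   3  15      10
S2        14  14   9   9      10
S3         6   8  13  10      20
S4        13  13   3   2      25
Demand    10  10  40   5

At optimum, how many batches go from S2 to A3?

10

Solving gives:
  S1–A3: 10 × €3 = €30
  S2–A3: 10 × €9 = €90
  S3–A1: 10 × €6 = €60
  S3–A2: 10 × €8 = €80
  S4–A3: 20 × €3 = €60
  S4–A4: 5 × €2 = €10
Total cost = €330.
So S2→A3 carries 10 batches.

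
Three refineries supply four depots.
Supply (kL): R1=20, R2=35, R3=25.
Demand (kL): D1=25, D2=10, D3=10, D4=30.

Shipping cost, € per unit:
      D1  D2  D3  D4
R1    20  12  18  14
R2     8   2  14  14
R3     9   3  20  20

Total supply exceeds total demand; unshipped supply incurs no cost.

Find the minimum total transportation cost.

An optimal shipping plan:
  R1->D4: 20 × €14 = €280
  R2->D1: 15 × €8 = €120
  R2->D3: 10 × €14 = €140
  R2->D4: 10 × €14 = €140
  R3->D1: 10 × €9 = €90
  R3->D2: 10 × €3 = €30
Total = 280 + 120 + 140 + 140 + 90 + 30 = €800.

800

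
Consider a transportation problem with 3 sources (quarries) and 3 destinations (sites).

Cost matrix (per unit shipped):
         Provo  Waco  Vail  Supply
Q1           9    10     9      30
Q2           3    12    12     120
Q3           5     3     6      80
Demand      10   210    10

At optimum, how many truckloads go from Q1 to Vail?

10

Optimal shipments:
  Q1->Waco: 20 × 10 = 200
  Q1->Vail: 10 × 9 = 90
  Q2->Provo: 10 × 3 = 30
  Q2->Waco: 110 × 12 = 1320
  Q3->Waco: 80 × 3 = 240
Total cost = 1880.
So Q1→Vail carries 10 truckloads.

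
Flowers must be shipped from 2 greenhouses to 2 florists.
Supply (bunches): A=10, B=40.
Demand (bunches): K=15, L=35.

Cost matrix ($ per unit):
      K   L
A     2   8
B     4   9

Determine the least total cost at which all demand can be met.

355

A cheapest plan:
  A→K: 10 × $2 = $20
  B→K: 5 × $4 = $20
  B→L: 35 × $9 = $315
Total = 20 + 20 + 315 = $355.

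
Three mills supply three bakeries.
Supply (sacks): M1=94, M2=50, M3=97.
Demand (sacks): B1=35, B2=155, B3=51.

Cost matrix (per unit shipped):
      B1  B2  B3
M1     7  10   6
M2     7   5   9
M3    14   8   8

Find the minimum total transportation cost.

A cheapest plan:
  M1->B1: 35 sacks
  M1->B2: 8 sacks
  M1->B3: 51 sacks
  M2->B2: 50 sacks
  M3->B2: 97 sacks
Total cost = 1657.

1657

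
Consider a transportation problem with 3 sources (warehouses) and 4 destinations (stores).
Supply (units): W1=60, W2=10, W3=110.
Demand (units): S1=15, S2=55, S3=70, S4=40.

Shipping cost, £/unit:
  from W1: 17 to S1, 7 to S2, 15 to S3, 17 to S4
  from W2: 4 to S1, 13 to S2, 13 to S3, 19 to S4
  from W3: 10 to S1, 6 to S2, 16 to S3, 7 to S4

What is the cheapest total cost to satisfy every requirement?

1760

A cheapest plan:
  W1->S3: 60 × £15 = £900
  W2->S1: 10 × £4 = £40
  W3->S1: 5 × £10 = £50
  W3->S2: 55 × £6 = £330
  W3->S3: 10 × £16 = £160
  W3->S4: 40 × £7 = £280
Total = 900 + 40 + 50 + 330 + 160 + 280 = £1760.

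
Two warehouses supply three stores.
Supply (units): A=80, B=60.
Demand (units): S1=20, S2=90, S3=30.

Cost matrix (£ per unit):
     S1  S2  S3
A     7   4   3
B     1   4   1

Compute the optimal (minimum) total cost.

410

One minimum-cost allocation:
  A->S2: 80 × £4 = £320
  B->S1: 20 × £1 = £20
  B->S2: 10 × £4 = £40
  B->S3: 30 × £1 = £30
Total = 320 + 20 + 40 + 30 = £410.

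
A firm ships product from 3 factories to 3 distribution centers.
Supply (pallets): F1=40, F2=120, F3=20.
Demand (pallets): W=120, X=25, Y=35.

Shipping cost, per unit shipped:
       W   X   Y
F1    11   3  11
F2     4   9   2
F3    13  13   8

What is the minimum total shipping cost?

A cheapest plan:
  F1→W: 15 × 11 = 165
  F1→X: 25 × 3 = 75
  F2→W: 105 × 4 = 420
  F2→Y: 15 × 2 = 30
  F3→Y: 20 × 8 = 160
Total = 165 + 75 + 420 + 30 + 160 = 850.

850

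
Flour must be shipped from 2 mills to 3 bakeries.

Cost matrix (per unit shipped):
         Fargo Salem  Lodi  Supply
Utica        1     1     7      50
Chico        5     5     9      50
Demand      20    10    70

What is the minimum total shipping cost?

An optimal shipping plan:
  Utica to Fargo: 20 × 1 = 20
  Utica to Salem: 10 × 1 = 10
  Utica to Lodi: 20 × 7 = 140
  Chico to Lodi: 50 × 9 = 450
Total = 20 + 10 + 140 + 450 = 620.

620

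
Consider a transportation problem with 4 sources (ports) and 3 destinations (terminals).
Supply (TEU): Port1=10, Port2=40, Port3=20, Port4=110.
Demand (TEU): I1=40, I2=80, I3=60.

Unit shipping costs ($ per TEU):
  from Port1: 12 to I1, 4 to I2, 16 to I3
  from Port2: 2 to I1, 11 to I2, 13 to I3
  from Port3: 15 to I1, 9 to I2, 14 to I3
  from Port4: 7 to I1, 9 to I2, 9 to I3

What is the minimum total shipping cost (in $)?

1290

Optimal allocation:
  Port1–I2: 10 × $4 = $40
  Port2–I1: 40 × $2 = $80
  Port3–I2: 20 × $9 = $180
  Port4–I2: 50 × $9 = $450
  Port4–I3: 60 × $9 = $540
Total = 40 + 80 + 180 + 450 + 540 = $1290.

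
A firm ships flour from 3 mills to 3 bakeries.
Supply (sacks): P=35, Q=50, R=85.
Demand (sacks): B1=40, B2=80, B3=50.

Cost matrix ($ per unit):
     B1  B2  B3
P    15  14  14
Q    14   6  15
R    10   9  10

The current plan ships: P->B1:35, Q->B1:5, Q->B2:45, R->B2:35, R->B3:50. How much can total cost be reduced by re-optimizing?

70

Current plan cost = 35·15 + 5·14 + 45·6 + 35·9 + 50·10 = $1680.
Optimal plan:
  P→B3: 35 sacks
  Q→B2: 50 sacks
  R→B1: 40 sacks
  R→B2: 30 sacks
  R→B3: 15 sacks
Optimal cost = $1610.
Saving = 1680 − 1610 = $70.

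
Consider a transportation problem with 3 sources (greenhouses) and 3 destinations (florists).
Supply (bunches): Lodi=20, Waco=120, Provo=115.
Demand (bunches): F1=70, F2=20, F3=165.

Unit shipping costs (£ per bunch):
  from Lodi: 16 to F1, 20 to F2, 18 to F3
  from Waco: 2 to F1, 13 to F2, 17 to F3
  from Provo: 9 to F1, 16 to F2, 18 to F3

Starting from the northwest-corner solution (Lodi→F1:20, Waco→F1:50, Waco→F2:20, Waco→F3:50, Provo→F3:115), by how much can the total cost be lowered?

Current plan cost = 20·16 + 50·2 + 20·13 + 50·17 + 115·18 = £3600.
Optimal plan:
  Lodi–F3: 20 × £18 = £360
  Waco–F1: 70 × £2 = £140
  Waco–F2: 20 × £13 = £260
  Waco–F3: 30 × £17 = £510
  Provo–F3: 115 × £18 = £2070
Optimal cost = £3340.
Saving = 3600 − 3340 = £260.

260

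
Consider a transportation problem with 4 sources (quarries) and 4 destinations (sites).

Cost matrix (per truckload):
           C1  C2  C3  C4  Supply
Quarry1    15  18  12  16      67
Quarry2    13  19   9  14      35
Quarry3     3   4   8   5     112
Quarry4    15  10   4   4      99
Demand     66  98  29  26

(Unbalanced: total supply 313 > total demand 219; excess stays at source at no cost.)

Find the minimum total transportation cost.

1154

Optimal allocation:
  Quarry2 to C1: 8 truckloads
  Quarry3 to C1: 58 truckloads
  Quarry3 to C2: 54 truckloads
  Quarry4 to C2: 44 truckloads
  Quarry4 to C3: 29 truckloads
  Quarry4 to C4: 26 truckloads
Total cost = 1154.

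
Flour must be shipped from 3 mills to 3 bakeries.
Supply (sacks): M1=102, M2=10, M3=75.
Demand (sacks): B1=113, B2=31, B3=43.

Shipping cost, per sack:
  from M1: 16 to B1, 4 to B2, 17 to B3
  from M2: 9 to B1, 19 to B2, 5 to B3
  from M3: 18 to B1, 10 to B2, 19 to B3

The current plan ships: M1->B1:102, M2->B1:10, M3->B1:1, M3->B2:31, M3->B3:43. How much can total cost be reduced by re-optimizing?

174

Current plan cost = 102·16 + 10·9 + 1·18 + 31·10 + 43·19 = 2867.
Optimal plan:
  M1->B1: 38 × 16 = 608
  M1->B2: 31 × 4 = 124
  M1->B3: 33 × 17 = 561
  M2->B3: 10 × 5 = 50
  M3->B1: 75 × 18 = 1350
Optimal cost = 2693.
Saving = 2867 − 2693 = 174.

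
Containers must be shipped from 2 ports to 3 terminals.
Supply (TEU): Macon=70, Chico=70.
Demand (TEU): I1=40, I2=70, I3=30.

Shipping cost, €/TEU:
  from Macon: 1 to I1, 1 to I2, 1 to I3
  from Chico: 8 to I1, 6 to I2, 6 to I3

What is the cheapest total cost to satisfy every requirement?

Optimal allocation:
  Macon to I1: 40 × €1 = €40
  Macon to I3: 30 × €1 = €30
  Chico to I2: 70 × €6 = €420
Total = 40 + 30 + 420 = €490.

490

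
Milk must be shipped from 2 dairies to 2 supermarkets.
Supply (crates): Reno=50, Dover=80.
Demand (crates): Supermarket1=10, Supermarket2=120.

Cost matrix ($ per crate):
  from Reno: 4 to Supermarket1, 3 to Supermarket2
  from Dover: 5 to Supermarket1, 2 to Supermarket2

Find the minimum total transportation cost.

A cheapest plan:
  Reno->Supermarket1: 10 × $4 = $40
  Reno->Supermarket2: 40 × $3 = $120
  Dover->Supermarket2: 80 × $2 = $160
Total = 40 + 120 + 160 = $320.
(Supply check: Reno ships 50; Dover ships 80.)

320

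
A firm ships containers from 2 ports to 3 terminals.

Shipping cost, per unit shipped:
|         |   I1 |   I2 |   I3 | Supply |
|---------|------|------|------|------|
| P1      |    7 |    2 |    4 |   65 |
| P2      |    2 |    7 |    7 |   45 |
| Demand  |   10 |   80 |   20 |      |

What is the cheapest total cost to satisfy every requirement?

An optimal shipping plan:
  P1→I2: 65 × 2 = 130
  P2→I1: 10 × 2 = 20
  P2→I2: 15 × 7 = 105
  P2→I3: 20 × 7 = 140
Total = 130 + 20 + 105 + 140 = 395.

395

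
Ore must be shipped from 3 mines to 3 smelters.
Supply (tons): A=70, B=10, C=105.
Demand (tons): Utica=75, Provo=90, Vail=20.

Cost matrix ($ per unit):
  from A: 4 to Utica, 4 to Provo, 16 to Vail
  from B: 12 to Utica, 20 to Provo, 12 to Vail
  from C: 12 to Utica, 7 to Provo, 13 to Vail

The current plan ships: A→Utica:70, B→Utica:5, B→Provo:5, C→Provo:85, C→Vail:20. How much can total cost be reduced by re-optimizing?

75

Current plan cost = 70·4 + 5·12 + 5·20 + 85·7 + 20·13 = $1295.
Optimal plan:
  A–Utica: 70 tons
  B–Vail: 10 tons
  C–Utica: 5 tons
  C–Provo: 90 tons
  C–Vail: 10 tons
Optimal cost = $1220.
Saving = 1295 − 1220 = $75.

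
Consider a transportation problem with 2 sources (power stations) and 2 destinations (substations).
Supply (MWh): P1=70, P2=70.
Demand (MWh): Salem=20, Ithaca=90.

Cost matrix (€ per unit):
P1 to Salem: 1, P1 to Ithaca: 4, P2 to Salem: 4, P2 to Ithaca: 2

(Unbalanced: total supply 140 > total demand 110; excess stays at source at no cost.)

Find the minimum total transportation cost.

240

Optimal allocation:
  P1–Salem: 20 × €1 = €20
  P1–Ithaca: 20 × €4 = €80
  P2–Ithaca: 70 × €2 = €140
Total = 20 + 80 + 140 = €240.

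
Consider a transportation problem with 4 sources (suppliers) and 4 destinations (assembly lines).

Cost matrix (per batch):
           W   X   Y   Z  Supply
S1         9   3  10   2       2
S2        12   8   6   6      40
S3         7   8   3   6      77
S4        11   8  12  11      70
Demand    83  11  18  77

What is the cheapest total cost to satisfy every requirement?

One minimum-cost allocation:
  S1→Z: 2 batches
  S2→Z: 40 batches
  S3→W: 24 batches
  S3→Y: 18 batches
  S3→Z: 35 batches
  S4→W: 59 batches
  S4→X: 11 batches
Total cost = 1413.
(Supply check: S1 ships 2; S2 ships 40; S3 ships 77; S4 ships 70.)

1413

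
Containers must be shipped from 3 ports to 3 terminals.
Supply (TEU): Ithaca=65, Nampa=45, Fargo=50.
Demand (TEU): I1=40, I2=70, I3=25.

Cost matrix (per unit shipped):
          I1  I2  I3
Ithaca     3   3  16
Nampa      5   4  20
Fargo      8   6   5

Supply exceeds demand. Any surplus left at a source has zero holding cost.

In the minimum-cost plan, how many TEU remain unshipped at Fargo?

25

Minimum-cost shipments:
  Ithaca to I1: 40 × 3 = 120
  Ithaca to I2: 25 × 3 = 75
  Nampa to I2: 45 × 4 = 180
  Fargo to I3: 25 × 5 = 125
Total cost = 500.
Fargo ships 25 of its 50, leaving 25.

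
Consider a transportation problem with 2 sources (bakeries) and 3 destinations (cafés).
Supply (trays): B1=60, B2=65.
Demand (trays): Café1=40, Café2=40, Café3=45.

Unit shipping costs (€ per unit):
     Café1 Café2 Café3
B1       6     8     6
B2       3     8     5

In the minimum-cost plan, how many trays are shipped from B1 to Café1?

0

The minimum-cost plan:
  B1–Café2: 40 × €8 = €320
  B1–Café3: 20 × €6 = €120
  B2–Café1: 40 × €3 = €120
  B2–Café3: 25 × €5 = €125
Total cost = €685.
The route B1→Café1 is not used.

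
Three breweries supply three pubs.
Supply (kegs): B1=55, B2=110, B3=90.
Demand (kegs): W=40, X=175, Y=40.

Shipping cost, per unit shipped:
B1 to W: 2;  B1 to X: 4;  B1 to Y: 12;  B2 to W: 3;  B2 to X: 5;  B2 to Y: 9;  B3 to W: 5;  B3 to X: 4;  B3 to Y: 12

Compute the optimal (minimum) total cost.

A cheapest plan:
  B1→X: 55 × 4 = 220
  B2→W: 40 × 3 = 120
  B2→X: 30 × 5 = 150
  B2→Y: 40 × 9 = 360
  B3→X: 90 × 4 = 360
Total = 220 + 120 + 150 + 360 + 360 = 1210.
(Supply check: B1 ships 55; B2 ships 110; B3 ships 90.)

1210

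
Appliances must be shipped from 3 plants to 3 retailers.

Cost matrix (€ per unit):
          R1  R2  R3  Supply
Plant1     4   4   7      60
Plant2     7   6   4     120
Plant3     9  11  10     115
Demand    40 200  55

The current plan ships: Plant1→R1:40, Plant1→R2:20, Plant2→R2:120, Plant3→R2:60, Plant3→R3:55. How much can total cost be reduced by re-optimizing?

Current plan cost = 40·4 + 20·4 + 120·6 + 60·11 + 55·10 = €2170.
Optimal plan:
  Plant1→R2: 60 × €4 = €240
  Plant2→R2: 65 × €6 = €390
  Plant2→R3: 55 × €4 = €220
  Plant3→R1: 40 × €9 = €360
  Plant3→R2: 75 × €11 = €825
Optimal cost = €2035.
Saving = 2170 − 2035 = €135.

135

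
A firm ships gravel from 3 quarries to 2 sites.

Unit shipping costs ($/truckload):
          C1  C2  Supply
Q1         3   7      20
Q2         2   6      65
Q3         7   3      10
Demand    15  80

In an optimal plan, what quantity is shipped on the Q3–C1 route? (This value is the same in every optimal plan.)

The minimum-cost plan:
  Q1–C1: 15 truckloads
  Q1–C2: 5 truckloads
  Q2–C2: 65 truckloads
  Q3–C2: 10 truckloads
Total cost = $500.
The route Q3→C1 is not used.

0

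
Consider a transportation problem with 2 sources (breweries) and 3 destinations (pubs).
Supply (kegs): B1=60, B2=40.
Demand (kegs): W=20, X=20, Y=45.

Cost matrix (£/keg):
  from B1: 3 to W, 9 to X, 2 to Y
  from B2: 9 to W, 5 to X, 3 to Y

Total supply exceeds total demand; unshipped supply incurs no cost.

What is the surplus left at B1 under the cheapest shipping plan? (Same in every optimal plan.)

Minimum-cost shipments:
  B1 to W: 20 × £3 = £60
  B1 to Y: 40 × £2 = £80
  B2 to X: 20 × £5 = £100
  B2 to Y: 5 × £3 = £15
Total cost = £255.
B1 ships 60 of its 60, leaving 0.

0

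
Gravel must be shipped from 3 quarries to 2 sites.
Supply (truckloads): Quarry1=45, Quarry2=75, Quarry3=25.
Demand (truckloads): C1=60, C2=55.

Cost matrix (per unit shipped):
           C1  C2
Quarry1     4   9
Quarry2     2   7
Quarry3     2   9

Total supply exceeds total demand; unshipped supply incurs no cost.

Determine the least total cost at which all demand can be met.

A cheapest plan:
  Quarry1->C2: 15 × 9 = 135
  Quarry2->C1: 35 × 2 = 70
  Quarry2->C2: 40 × 7 = 280
  Quarry3->C1: 25 × 2 = 50
Total = 135 + 70 + 280 + 50 = 535.
(Supply check: Quarry1 ships 15; Quarry2 ships 75; Quarry3 ships 25.)

535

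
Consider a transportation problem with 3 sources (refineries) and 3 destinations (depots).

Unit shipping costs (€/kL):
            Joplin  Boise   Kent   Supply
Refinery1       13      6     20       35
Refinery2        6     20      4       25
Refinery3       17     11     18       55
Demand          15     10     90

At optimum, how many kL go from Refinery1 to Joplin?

15

Optimal shipments:
  Refinery1→Joplin: 15 × €13 = €195
  Refinery1→Boise: 10 × €6 = €60
  Refinery1→Kent: 10 × €20 = €200
  Refinery2→Kent: 25 × €4 = €100
  Refinery3→Kent: 55 × €18 = €990
Total cost = €1545.
So Refinery1→Joplin carries 15 kL.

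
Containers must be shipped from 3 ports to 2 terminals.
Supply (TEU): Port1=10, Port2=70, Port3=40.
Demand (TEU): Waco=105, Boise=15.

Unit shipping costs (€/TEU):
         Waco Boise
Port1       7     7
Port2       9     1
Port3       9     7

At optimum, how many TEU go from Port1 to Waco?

10

Optimal shipments:
  Port1 to Waco: 10 × €7 = €70
  Port2 to Waco: 55 × €9 = €495
  Port2 to Boise: 15 × €1 = €15
  Port3 to Waco: 40 × €9 = €360
Total cost = €940.
So Port1→Waco carries 10 TEU.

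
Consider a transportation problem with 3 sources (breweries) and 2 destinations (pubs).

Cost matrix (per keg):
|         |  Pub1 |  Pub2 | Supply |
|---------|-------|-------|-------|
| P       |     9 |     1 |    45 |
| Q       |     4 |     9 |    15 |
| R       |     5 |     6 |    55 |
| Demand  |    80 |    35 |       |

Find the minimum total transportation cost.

One minimum-cost allocation:
  P to Pub1: 10 kegs
  P to Pub2: 35 kegs
  Q to Pub1: 15 kegs
  R to Pub1: 55 kegs
Total cost = 460.

460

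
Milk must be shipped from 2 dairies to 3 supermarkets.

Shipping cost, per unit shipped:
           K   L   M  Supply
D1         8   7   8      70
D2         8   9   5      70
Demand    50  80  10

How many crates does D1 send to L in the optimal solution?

70

Optimal shipments:
  D1 to L: 70 × 7 = 490
  D2 to K: 50 × 8 = 400
  D2 to L: 10 × 9 = 90
  D2 to M: 10 × 5 = 50
Total cost = 1030.
So D1→L carries 70 crates.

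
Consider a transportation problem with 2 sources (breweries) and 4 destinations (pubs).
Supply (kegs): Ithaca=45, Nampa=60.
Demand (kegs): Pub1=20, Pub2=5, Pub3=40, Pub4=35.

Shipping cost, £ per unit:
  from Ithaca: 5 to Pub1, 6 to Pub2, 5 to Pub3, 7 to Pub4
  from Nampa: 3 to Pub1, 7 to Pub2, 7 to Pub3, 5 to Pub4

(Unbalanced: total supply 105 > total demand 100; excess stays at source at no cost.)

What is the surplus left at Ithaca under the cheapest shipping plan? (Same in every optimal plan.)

Minimum-cost shipments:
  Ithaca–Pub2: 5 × £6 = £30
  Ithaca–Pub3: 40 × £5 = £200
  Nampa–Pub1: 20 × £3 = £60
  Nampa–Pub4: 35 × £5 = £175
Total cost = £465.
Ithaca ships 45 of its 45, leaving 0.

0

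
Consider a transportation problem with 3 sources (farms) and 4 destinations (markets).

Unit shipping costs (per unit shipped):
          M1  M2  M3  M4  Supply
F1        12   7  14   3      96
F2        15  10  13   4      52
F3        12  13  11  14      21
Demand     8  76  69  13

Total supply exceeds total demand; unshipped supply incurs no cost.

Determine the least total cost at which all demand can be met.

1523

One minimum-cost allocation:
  F1→M1: 8 crates
  F1→M2: 76 crates
  F1→M4: 12 crates
  F2→M3: 48 crates
  F2→M4: 1 crates
  F3→M3: 21 crates
Total cost = 1523.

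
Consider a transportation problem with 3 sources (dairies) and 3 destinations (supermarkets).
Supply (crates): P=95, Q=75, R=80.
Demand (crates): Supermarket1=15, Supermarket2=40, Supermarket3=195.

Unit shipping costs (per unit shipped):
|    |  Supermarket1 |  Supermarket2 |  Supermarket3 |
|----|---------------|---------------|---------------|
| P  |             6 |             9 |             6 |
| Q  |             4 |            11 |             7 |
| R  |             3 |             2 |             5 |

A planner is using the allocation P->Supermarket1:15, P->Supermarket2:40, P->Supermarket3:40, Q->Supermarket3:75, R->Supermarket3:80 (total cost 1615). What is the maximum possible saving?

Current plan cost = 15·6 + 40·9 + 40·6 + 75·7 + 80·5 = 1615.
Optimal plan:
  P→Supermarket3: 95 crates
  Q→Supermarket1: 15 crates
  Q→Supermarket3: 60 crates
  R→Supermarket2: 40 crates
  R→Supermarket3: 40 crates
Optimal cost = 1330.
Saving = 1615 − 1330 = 285.

285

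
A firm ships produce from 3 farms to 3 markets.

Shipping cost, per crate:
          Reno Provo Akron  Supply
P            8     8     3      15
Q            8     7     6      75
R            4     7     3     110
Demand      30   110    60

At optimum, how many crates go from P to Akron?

15

Optimal shipments:
  P to Akron: 15 crates
  Q to Provo: 75 crates
  R to Reno: 30 crates
  R to Provo: 35 crates
  R to Akron: 45 crates
Total cost = 1070.
So P→Akron carries 15 crates.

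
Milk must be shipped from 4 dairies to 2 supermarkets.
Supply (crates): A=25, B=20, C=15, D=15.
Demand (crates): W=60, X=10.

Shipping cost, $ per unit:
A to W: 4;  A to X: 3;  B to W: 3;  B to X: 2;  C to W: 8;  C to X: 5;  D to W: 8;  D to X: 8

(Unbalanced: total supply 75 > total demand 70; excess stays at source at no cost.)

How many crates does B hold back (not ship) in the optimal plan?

Minimum-cost shipments:
  A–W: 25 × $4 = $100
  B–W: 20 × $3 = $60
  C–W: 5 × $8 = $40
  C–X: 10 × $5 = $50
  D–W: 10 × $8 = $80
Total cost = $330.
B ships 20 of its 20, leaving 0.

0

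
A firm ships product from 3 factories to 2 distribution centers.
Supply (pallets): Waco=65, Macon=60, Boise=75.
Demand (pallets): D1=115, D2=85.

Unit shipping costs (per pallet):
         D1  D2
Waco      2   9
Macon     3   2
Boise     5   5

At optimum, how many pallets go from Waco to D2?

Solving gives:
  Waco->D1: 65 × 2 = 130
  Macon->D2: 60 × 2 = 120
  Boise->D1: 50 × 5 = 250
  Boise->D2: 25 × 5 = 125
Total cost = 625.
The route Waco→D2 is not used.

0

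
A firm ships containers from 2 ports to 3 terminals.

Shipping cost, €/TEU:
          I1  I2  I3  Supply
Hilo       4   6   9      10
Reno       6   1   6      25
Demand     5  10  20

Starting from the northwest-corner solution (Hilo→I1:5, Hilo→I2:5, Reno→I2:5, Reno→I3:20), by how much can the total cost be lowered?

Current plan cost = 5·4 + 5·6 + 5·1 + 20·6 = €175.
Optimal plan:
  Hilo to I1: 5 × €4 = €20
  Hilo to I3: 5 × €9 = €45
  Reno to I2: 10 × €1 = €10
  Reno to I3: 15 × €6 = €90
Optimal cost = €165.
Saving = 175 − 165 = €10.

10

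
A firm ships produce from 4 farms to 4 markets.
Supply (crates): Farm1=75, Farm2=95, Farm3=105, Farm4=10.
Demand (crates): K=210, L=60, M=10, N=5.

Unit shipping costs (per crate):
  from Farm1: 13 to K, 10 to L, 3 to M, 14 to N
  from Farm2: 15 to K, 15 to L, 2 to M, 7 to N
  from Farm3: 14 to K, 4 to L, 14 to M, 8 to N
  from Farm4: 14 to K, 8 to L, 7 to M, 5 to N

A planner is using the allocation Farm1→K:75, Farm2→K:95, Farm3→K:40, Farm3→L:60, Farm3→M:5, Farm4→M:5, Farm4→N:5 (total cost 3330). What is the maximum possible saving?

Current plan cost = 75·13 + 95·15 + 40·14 + 60·4 + 5·14 + 5·7 + 5·5 = 3330.
Optimal plan:
  Farm1 to K: 75 × 13 = 975
  Farm2 to K: 85 × 15 = 1275
  Farm2 to M: 10 × 2 = 20
  Farm3 to K: 45 × 14 = 630
  Farm3 to L: 60 × 4 = 240
  Farm4 to K: 5 × 14 = 70
  Farm4 to N: 5 × 5 = 25
Optimal cost = 3235.
Saving = 3330 − 3235 = 95.

95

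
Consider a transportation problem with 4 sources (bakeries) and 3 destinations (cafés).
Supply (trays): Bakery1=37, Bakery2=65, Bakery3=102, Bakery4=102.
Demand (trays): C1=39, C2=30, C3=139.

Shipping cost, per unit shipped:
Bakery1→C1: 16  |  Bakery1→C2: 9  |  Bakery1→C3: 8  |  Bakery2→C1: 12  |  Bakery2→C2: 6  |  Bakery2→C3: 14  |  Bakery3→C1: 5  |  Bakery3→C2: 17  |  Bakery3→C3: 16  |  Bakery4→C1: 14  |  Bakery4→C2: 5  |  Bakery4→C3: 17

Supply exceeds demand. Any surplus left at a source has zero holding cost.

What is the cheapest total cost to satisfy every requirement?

2143

An optimal shipping plan:
  Bakery1 to C3: 37 trays
  Bakery2 to C3: 65 trays
  Bakery3 to C1: 39 trays
  Bakery3 to C3: 37 trays
  Bakery4 to C2: 30 trays
Total cost = 2143.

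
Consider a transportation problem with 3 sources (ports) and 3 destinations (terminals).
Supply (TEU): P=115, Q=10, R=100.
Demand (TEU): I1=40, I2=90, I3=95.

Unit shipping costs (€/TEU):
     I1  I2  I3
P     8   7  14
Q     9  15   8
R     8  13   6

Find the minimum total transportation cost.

1530

Optimal allocation:
  P to I1: 25 × €8 = €200
  P to I2: 90 × €7 = €630
  Q to I1: 10 × €9 = €90
  R to I1: 5 × €8 = €40
  R to I3: 95 × €6 = €570
Total = 200 + 630 + 90 + 40 + 570 = €1530.
(Supply check: P ships 115; Q ships 10; R ships 100.)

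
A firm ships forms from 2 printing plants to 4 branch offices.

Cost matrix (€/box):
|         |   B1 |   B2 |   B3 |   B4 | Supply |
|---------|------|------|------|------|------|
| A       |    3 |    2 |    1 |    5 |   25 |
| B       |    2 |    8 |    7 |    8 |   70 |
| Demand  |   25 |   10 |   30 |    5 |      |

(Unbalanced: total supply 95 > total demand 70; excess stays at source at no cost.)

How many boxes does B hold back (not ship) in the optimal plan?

Minimum-cost shipments:
  A–B2: 10 boxes
  A–B3: 15 boxes
  B–B1: 25 boxes
  B–B3: 15 boxes
  B–B4: 5 boxes
Total cost = €230.
B ships 45 of its 70, leaving 25.

25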